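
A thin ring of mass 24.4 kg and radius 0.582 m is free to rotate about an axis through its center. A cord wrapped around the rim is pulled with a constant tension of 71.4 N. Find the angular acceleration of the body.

I = MR² = (24.4)(0.582)² = 8.265 kg·m².
τ = F R = (71.4)(0.582) = 41.55 N·m.
Newton's second law for rotation, τ = Iα, gives α = τ/I = 41.55/8.265 = 5.028 rad/s².

α ≈ 5.03 rad/s²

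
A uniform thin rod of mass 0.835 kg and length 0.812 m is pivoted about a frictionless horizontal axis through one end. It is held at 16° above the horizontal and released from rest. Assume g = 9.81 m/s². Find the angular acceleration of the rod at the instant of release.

About the pivot, I = (1/3)ML² = (1/3)(0.835)(0.812)² = 0.1835 kg·m².
The weight acts at the center, a distance L/2 = 0.4060 m from the pivot; τ = Mg(L/2) cos 16° = 3.197 N·m.
α = τ/I = 3.197/0.1835 = 17.42 rad/s².

α ≈ 17.4 rad/s²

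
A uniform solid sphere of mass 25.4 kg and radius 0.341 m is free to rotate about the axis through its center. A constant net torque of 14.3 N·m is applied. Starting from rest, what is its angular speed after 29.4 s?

ω ≈ 356 rad/s

I = (2/5)MR² = (2/5)(25.4)(0.341)² = 1.181 kg·m².
α = τ/I = 14.3/1.181 = 12.10 rad/s².
ω = ω₀ + αt = 0 + (12.10)(29.4) = 355.9 rad/s.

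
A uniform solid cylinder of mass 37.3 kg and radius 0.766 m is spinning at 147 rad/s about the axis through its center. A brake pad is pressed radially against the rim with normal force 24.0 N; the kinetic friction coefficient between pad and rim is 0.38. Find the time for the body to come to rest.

t ≈ 230 s

I = ½MR² = (1/2)(37.3)(0.766)² = 10.94 kg·m².
Friction force f = μN = (0.38)(24.0) = 9.120 N at the rim; torque magnitude τ = fR = 6.986 N·m, opposing ω.
|α| = τ/I = 6.986/10.94 = 0.6384 rad/s² (deceleration).
0 = ω₀ − |α|t ⇒ t = ω₀/|α| = 147/0.6384 = 230.3 s.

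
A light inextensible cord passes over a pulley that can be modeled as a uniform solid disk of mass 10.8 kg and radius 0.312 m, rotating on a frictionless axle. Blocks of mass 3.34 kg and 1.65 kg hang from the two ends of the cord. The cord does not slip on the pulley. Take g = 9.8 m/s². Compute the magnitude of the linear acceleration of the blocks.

a ≈ 1.59 m/s²

I = ½MR² = (1/2)(10.8)(0.312)² = 0.5257 kg·m².
Heavier block: m₁g − T₁ = m₁a. Lighter block: T₂ − m₂g = m₂a.
Pulley: (T₁ − T₂)R = Iα = I(a/R), so T₁ − T₂ = (I/R²)a = (1/2)M_p a = 5.400·a.
Adding the three: (m₁ − m₂)g = (m₁ + m₂ + 5.400)a, so a = (3.34 − 1.65)(9.8)/(3.34 + 1.65 + 5.400) = 1.594 m/s².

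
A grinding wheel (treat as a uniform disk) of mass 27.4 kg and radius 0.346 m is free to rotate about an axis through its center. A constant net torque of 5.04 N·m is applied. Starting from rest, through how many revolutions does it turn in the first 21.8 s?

I = ½MR² = (1/2)(27.4)(0.346)² = 1.640 kg·m².
α = τ/I = 5.04/1.640 = 3.073 rad/s².
θ = ½αt² = ½(3.073)(21.8)² = 730.2 rad.
Revolutions = θ/(2π) = 116.2.

≈ 116 revolutions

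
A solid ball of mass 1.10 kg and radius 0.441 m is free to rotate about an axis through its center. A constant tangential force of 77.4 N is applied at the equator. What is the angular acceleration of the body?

α ≈ 399 rad/s²

I = (2/5)MR² = (2/5)(1.10)(0.441)² = 0.08557 kg·m².
τ = F R = (77.4)(0.441) = 34.13 N·m.
Newton's second law for rotation, τ = Iα, gives α = τ/I = 34.13/0.08557 = 398.9 rad/s².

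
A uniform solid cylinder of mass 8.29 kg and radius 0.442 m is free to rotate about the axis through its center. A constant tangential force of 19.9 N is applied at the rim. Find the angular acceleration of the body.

I = ½MR² = (1/2)(8.29)(0.442)² = 0.8098 kg·m².
τ = F R = (19.9)(0.442) = 8.796 N·m.
Newton's second law for rotation, τ = Iα, gives α = τ/I = 8.796/0.8098 = 10.86 rad/s².

α ≈ 10.9 rad/s²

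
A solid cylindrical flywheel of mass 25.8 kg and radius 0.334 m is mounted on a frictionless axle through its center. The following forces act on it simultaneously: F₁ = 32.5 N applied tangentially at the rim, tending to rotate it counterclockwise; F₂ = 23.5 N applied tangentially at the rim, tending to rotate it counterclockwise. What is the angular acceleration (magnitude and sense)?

I = ½MR² = (1/2)(25.8)(0.334)² = 1.439 kg·m².
Taking counterclockwise as positive: τ₁ = +(32.5)(0.334) = +10.86 N·m; τ₂ = +(23.5)(0.334) = +7.849 N·m.
Net torque τ = 18.70 N·m.
α = τ/I = 18.70/1.439 = 13.00 rad/s².

α ≈ 13.0 rad/s², counterclockwise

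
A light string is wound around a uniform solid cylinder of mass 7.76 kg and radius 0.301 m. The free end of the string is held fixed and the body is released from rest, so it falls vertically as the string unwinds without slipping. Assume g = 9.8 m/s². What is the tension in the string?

Translation: Mg − T = Ma. Rotation about the center: TR = Iα with I = ½MR².
With a = αR: T = (I/R²)a = (1/2)M a, so Mg = (1 + 0.5000)Ma.
a = g/(1 + 0.5000) = 9.8/1.500 = 6.533 m/s².
T = 0.5000·M·a = (0.5000)(7.76)(6.533) = 25.35 N.

T ≈ 25.3 N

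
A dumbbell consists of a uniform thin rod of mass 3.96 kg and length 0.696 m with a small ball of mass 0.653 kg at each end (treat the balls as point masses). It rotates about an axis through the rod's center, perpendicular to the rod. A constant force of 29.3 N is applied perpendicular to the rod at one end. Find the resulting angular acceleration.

α ≈ 32.1 rad/s²

I_rod = (1/12)ML² = (1/12)(3.96)(0.696)² = 0.1599 kg·m².
I_balls = 2·m·(L/2)² = 2(0.653)(0.3480)² = 0.1582 kg·m².
Total I = 0.3180 kg·m².
τ = F·(L/2) = (29.3)(0.348) = 10.20 N·m.
α = τ/I = 10.20/0.3180 = 32.06 rad/s².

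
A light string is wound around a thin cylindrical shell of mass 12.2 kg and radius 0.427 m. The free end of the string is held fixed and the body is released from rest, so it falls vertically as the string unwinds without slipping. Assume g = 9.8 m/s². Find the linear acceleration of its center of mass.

Translation: Mg − T = Ma. Rotation about the center: TR = Iα with I = MR².
With a = αR: T = (I/R²)a = M a, so Mg = (1 + 1.000)Ma.
a = g/(1 + 1.000) = 9.8/2.000 = 4.900 m/s².

a ≈ 4.90 m/s²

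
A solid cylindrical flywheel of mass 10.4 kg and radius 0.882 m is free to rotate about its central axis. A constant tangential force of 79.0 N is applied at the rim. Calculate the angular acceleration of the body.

I = ½MR² = (1/2)(10.4)(0.882)² = 4.045 kg·m².
τ = F R = (79.0)(0.882) = 69.68 N·m.
Newton's second law for rotation, τ = Iα, gives α = τ/I = 69.68/4.045 = 17.22 rad/s².

α ≈ 17.2 rad/s²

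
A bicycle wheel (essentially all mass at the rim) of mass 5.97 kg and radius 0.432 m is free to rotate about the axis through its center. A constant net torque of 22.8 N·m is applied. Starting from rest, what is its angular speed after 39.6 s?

I = MR² = (5.97)(0.432)² = 1.114 kg·m².
α = τ/I = 22.8/1.114 = 20.46 rad/s².
ω = ω₀ + αt = 0 + (20.46)(39.6) = 810.4 rad/s.

ω ≈ 810 rad/s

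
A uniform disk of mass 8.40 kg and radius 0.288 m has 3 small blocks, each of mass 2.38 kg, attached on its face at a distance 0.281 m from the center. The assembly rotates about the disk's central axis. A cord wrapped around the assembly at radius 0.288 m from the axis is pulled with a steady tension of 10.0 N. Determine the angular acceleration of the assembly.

I_disk = ½MR² = ½(8.40)(0.288)² = 0.3484 kg·m².
I_blocks = 3·m·r² = 3(2.38)(0.281)² = 0.5638 kg·m².
Total I = 0.9121 kg·m².
τ = F r = (10.0)(0.288) = 2.880 N·m.
α = τ/I = 2.880/0.9121 = 3.157 rad/s².

α ≈ 3.16 rad/s²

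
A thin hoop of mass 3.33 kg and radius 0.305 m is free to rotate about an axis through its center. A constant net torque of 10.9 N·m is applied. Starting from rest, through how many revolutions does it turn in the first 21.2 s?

I = MR² = (3.33)(0.305)² = 0.3098 kg·m².
α = τ/I = 10.9/0.3098 = 35.19 rad/s².
θ = ½αt² = ½(35.19)(21.2)² = 7907 rad.
Revolutions = θ/(2π) = 1258.

≈ 1260 revolutions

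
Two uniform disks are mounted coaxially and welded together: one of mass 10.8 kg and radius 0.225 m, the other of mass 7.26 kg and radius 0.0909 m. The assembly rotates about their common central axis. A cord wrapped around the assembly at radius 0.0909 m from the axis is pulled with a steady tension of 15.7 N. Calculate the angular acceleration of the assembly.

I = ½M₁R₁² + ½M₂R₂² = ½(10.8)(0.225)² + ½(7.26)(0.0909)² = 0.3034 kg·m².
τ = F r = (15.7)(0.0909) = 1.427 N·m.
α = τ/I = 1.427/0.3034 = 4.704 rad/s².

α ≈ 4.70 rad/s²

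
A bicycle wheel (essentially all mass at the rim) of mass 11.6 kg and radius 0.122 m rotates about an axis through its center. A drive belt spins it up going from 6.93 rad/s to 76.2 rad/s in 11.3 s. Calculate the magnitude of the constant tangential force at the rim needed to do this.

F ≈ 8.68 N

I = MR² = (11.6)(0.122)² = 0.1727 kg·m².
α = Δω/Δt = (76.2 − 6.93)/11.3 = 6.130 rad/s².
The required torque is τ = Iα = (0.1727)(6.130) = 1.058 N·m.
A tangential force at the rim gives τ = FR, so F = τ/R = 1.058/0.122 = 8.675 N.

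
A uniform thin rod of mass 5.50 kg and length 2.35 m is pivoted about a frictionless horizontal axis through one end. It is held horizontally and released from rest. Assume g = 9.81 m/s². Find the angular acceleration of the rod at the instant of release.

About the pivot, I = (1/3)ML² = (1/3)(5.50)(2.35)² = 10.12 kg·m².
The weight acts at the center, a distance L/2 = 1.175 m from the pivot; τ = Mg(L/2) = 63.40 N·m.
α = τ/I = 63.40/10.12 = 6.262 rad/s².

α ≈ 6.26 rad/s²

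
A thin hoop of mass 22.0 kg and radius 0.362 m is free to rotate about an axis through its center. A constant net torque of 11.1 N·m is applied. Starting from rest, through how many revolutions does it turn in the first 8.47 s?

I = MR² = (22.0)(0.362)² = 2.883 kg·m².
α = τ/I = 11.1/2.883 = 3.850 rad/s².
θ = ½αt² = ½(3.850)(8.47)² = 138.1 rad.
Revolutions = θ/(2π) = 21.98.

≈ 22.0 revolutions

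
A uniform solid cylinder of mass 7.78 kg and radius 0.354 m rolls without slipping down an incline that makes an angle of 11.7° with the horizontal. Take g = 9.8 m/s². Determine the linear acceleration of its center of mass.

a ≈ 1.32 m/s²

Translation along the incline: Mg sinθ − f = Ma.
Rotation about the center: fR = Iα with I = ½MR². No-slip gives a = αR, so f = (I/R²)a = (1/2)M a.
Substituting: Mg sinθ = (1 + 0.5000)Ma, so a = g sinθ/(1 + 0.5000) = (9.8) sin 11.7° / 1.500 = 1.325 m/s².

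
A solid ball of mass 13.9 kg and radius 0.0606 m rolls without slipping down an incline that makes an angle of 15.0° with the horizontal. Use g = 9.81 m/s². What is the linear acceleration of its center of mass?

a ≈ 1.81 m/s²

Translation along the incline: Mg sinθ − f = Ma.
Rotation about the center: fR = Iα with I = (2/5)MR². No-slip gives a = αR, so f = (I/R²)a = (2/5)M a.
Substituting: Mg sinθ = (1 + 0.4000)Ma, so a = g sinθ/(1 + 0.4000) = (9.81) sin 15.0° / 1.400 = 1.814 m/s².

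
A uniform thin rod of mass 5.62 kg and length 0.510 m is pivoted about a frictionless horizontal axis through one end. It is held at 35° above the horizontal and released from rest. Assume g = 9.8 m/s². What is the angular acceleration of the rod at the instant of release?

α ≈ 23.6 rad/s²

About the pivot, I = (1/3)ML² = (1/3)(5.62)(0.510)² = 0.4873 kg·m².
The weight acts at the center, a distance L/2 = 0.2550 m from the pivot; τ = Mg(L/2) cos 35° = 11.50 N·m.
α = τ/I = 11.50/0.4873 = 23.61 rad/s².
(Equivalently α = (3g/(2L)) cos 35° = 23.61 rad/s².)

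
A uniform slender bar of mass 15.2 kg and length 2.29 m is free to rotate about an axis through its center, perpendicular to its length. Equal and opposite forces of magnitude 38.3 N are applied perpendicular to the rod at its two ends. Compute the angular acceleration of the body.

I = (1/12)ML² = (1/12)(15.2)(2.29)² = 6.643 kg·m².
The couple gives τ = F·(L/2) + F·(L/2) = F L = (38.3)(2.29) = 87.71 N·m.
Newton's second law for rotation, τ = Iα, gives α = τ/I = 87.71/6.643 = 13.20 rad/s².

α ≈ 13.2 rad/s²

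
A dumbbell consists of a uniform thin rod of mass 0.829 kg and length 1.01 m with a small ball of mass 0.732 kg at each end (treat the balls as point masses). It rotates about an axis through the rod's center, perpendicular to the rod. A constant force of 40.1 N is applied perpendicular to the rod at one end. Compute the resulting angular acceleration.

α ≈ 45.6 rad/s²

I_rod = (1/12)ML² = (1/12)(0.829)(1.01)² = 0.07047 kg·m².
I_balls = 2·m·(L/2)² = 2(0.732)(0.5050)² = 0.3734 kg·m².
Total I = 0.4438 kg·m².
τ = F·(L/2) = (40.1)(0.505) = 20.25 N·m.
α = τ/I = 20.25/0.4438 = 45.63 rad/s².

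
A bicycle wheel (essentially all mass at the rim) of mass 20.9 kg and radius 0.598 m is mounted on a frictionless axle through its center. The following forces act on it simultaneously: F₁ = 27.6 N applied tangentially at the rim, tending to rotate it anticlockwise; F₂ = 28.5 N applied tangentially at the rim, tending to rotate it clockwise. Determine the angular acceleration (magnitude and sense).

I = MR² = (20.9)(0.598)² = 7.474 kg·m².
Taking anticlockwise as positive: τ₁ = +(27.6)(0.598) = +16.50 N·m; τ₂ = −(28.5)(0.598) = −17.04 N·m.
Net torque τ = -0.5382 N·m.
α = τ/I = -0.5382/7.474 = -0.07201 rad/s².

α ≈ 0.0720 rad/s², clockwise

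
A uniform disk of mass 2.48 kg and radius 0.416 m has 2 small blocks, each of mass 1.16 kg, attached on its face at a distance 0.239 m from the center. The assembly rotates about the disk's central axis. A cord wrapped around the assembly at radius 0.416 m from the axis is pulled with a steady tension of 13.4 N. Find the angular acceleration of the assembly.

I_disk = ½MR² = ½(2.48)(0.416)² = 0.2146 kg·m².
I_blocks = 2·m·r² = 2(1.16)(0.239)² = 0.1325 kg·m².
Total I = 0.3471 kg·m².
τ = F r = (13.4)(0.416) = 5.574 N·m.
α = τ/I = 5.574/0.3471 = 16.06 rad/s².

α ≈ 16.1 rad/s²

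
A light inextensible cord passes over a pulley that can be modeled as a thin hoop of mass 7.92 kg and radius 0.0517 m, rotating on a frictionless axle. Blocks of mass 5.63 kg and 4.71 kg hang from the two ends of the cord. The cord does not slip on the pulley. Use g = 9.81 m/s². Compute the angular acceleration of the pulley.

α ≈ 9.56 rad/s²

I = MR² = (7.92)(0.0517)² = 0.02117 kg·m².
Heavier block: m₁g − T₁ = m₁a. Lighter block: T₂ − m₂g = m₂a.
Pulley: (T₁ − T₂)R = Iα = I(a/R), so T₁ − T₂ = (I/R²)a = 1·M_p a = 7.920·a.
Adding the three: (m₁ − m₂)g = (m₁ + m₂ + 7.920)a, so a = (5.63 − 4.71)(9.81)/(5.63 + 4.71 + 7.920) = 0.4943 m/s².
α = a/R = 0.4943/0.0517 = 9.560 rad/s².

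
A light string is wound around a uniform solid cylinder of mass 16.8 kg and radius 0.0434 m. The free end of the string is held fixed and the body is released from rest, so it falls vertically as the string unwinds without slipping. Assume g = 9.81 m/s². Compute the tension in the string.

Translation: Mg − T = Ma. Rotation about the center: TR = Iα with I = ½MR².
With a = αR: T = (I/R²)a = (1/2)M a, so Mg = (1 + 0.5000)Ma.
a = g/(1 + 0.5000) = 9.81/1.500 = 6.540 m/s².
T = 0.5000·M·a = (0.5000)(16.8)(6.540) = 54.94 N.

T ≈ 54.9 N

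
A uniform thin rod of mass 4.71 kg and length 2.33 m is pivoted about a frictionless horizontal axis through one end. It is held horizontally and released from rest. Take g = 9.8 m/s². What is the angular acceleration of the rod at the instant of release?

About the pivot, I = (1/3)ML² = (1/3)(4.71)(2.33)² = 8.523 kg·m².
The weight acts at the center, a distance L/2 = 1.165 m from the pivot; τ = Mg(L/2) = 53.77 N·m.
α = τ/I = 53.77/8.523 = 6.309 rad/s².

α ≈ 6.31 rad/s²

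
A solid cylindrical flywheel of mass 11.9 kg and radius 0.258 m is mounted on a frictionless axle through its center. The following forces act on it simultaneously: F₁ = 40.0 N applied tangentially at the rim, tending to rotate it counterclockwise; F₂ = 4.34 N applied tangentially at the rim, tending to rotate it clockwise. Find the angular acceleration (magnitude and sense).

α ≈ 23.2 rad/s², counterclockwise

I = ½MR² = (1/2)(11.9)(0.258)² = 0.3961 kg·m².
Taking counterclockwise as positive: τ₁ = +(40.0)(0.258) = +10.32 N·m; τ₂ = −(4.34)(0.258) = −1.120 N·m.
Net torque τ = 9.200 N·m.
α = τ/I = 9.200/0.3961 = 23.23 rad/s².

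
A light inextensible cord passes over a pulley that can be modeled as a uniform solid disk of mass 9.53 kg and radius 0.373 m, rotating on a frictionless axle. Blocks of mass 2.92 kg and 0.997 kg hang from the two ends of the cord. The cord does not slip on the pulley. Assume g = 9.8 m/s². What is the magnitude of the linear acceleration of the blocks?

I = ½MR² = (1/2)(9.53)(0.373)² = 0.6629 kg·m².
Heavier block: m₁g − T₁ = m₁a. Lighter block: T₂ − m₂g = m₂a.
Pulley: (T₁ − T₂)R = Iα = I(a/R), so T₁ − T₂ = (I/R²)a = (1/2)M_p a = 4.765·a.
Adding the three: (m₁ − m₂)g = (m₁ + m₂ + 4.765)a, so a = (2.92 − 0.997)(9.8)/(2.92 + 0.997 + 4.765) = 2.171 m/s².

a ≈ 2.17 m/s²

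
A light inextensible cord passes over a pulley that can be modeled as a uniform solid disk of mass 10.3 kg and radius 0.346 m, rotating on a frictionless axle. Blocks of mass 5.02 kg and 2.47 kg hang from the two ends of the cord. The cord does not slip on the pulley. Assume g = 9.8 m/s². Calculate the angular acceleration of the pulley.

I = ½MR² = (1/2)(10.3)(0.346)² = 0.6165 kg·m².
Heavier block: m₁g − T₁ = m₁a. Lighter block: T₂ − m₂g = m₂a.
Pulley: (T₁ − T₂)R = Iα = I(a/R), so T₁ − T₂ = (I/R²)a = (1/2)M_p a = 5.150·a.
Adding the three: (m₁ − m₂)g = (m₁ + m₂ + 5.150)a, so a = (5.02 − 2.47)(9.8)/(5.02 + 2.47 + 5.150) = 1.977 m/s².
α = a/R = 1.977/0.346 = 5.714 rad/s².

α ≈ 5.71 rad/s²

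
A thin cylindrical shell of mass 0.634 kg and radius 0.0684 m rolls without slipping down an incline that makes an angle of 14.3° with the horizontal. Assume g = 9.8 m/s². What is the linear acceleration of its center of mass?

Translation along the incline: Mg sinθ − f = Ma.
Rotation about the center: fR = Iα with I = MR². No-slip gives a = αR, so f = (I/R²)a = M a.
Substituting: Mg sinθ = (1 + 1.000)Ma, so a = g sinθ/(1 + 1.000) = (9.8) sin 14.3° / 2.000 = 1.210 m/s².

a ≈ 1.21 m/s²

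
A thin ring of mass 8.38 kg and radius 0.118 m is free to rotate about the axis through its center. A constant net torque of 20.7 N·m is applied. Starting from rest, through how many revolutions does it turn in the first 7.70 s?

I = MR² = (8.38)(0.118)² = 0.1167 kg·m².
α = τ/I = 20.7/0.1167 = 177.4 rad/s².
θ = ½αt² = ½(177.4)(7.70)² = 5259 rad.
Revolutions = θ/(2π) = 837.0.

≈ 837 revolutions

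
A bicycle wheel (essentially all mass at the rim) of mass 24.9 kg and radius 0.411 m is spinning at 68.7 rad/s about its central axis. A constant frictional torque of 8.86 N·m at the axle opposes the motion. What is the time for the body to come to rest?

t ≈ 32.6 s

I = MR² = (24.9)(0.411)² = 4.206 kg·m².
The net torque has magnitude 8.86 N·m, opposing ω.
|α| = τ/I = 8.860/4.206 = 2.106 rad/s² (deceleration).
0 = ω₀ − |α|t ⇒ t = ω₀/|α| = 68.7/2.106 = 32.61 s.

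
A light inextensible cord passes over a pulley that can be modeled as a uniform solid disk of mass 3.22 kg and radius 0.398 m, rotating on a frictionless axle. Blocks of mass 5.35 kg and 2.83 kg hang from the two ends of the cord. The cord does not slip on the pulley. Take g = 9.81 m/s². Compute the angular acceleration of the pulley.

α ≈ 6.34 rad/s²

I = ½MR² = (1/2)(3.22)(0.398)² = 0.2550 kg·m².
Heavier block: m₁g − T₁ = m₁a. Lighter block: T₂ − m₂g = m₂a.
Pulley: (T₁ − T₂)R = Iα = I(a/R), so T₁ − T₂ = (I/R²)a = (1/2)M_p a = 1.610·a.
Adding the three: (m₁ − m₂)g = (m₁ + m₂ + 1.610)a, so a = (5.35 − 2.83)(9.81)/(5.35 + 2.83 + 1.610) = 2.525 m/s².
α = a/R = 2.525/0.398 = 6.345 rad/s².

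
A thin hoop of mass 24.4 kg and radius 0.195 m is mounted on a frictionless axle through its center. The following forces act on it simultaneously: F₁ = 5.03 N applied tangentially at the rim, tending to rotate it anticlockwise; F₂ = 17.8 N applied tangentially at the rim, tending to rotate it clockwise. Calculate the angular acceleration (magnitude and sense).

α ≈ 2.68 rad/s², clockwise

I = MR² = (24.4)(0.195)² = 0.9278 kg·m².
Taking anticlockwise as positive: τ₁ = +(5.03)(0.195) = +0.9809 N·m; τ₂ = −(17.8)(0.195) = −3.471 N·m.
Net torque τ = -2.490 N·m.
α = τ/I = -2.490/0.9278 = -2.684 rad/s².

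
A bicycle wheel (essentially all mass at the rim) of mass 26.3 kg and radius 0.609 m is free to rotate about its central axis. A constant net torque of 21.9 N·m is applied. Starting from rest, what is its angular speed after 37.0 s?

I = MR² = (26.3)(0.609)² = 9.754 kg·m².
α = τ/I = 21.9/9.754 = 2.245 rad/s².
ω = ω₀ + αt = 0 + (2.245)(37.0) = 83.07 rad/s.

ω ≈ 83.1 rad/s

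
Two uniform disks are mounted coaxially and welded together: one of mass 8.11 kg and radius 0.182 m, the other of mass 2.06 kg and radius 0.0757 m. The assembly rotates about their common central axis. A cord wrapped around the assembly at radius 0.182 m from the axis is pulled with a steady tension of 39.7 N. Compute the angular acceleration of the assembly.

I = ½M₁R₁² + ½M₂R₂² = ½(8.11)(0.182)² + ½(2.06)(0.0757)² = 0.1402 kg·m².
τ = F r = (39.7)(0.182) = 7.225 N·m.
α = τ/I = 7.225/0.1402 = 51.53 rad/s².

α ≈ 51.5 rad/s²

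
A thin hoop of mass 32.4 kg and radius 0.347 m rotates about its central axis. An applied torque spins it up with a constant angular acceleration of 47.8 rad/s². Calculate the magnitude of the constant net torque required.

I = MR² = (32.4)(0.347)² = 3.901 kg·m².
τ = Iα = (3.901)(47.80) = 186.5 N·m.

τ ≈ 186 N·m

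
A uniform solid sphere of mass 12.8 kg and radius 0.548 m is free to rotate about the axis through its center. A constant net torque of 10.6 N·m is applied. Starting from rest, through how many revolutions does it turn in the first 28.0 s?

I = (2/5)MR² = (2/5)(12.8)(0.548)² = 1.538 kg·m².
α = τ/I = 10.6/1.538 = 6.894 rad/s².
θ = ½αt² = ½(6.894)(28.0)² = 2702 rad.
Revolutions = θ/(2π) = 430.1.

≈ 430 revolutions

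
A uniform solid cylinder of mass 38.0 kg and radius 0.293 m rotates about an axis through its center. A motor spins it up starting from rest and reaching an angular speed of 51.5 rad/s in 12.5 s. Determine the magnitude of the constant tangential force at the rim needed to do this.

I = ½MR² = (1/2)(38.0)(0.293)² = 1.631 kg·m².
α = Δω/Δt = (51.5 − 0)/12.5 = 4.120 rad/s².
The required torque is τ = Iα = (1.631)(4.120) = 6.720 N·m.
A tangential force at the rim gives τ = FR, so F = τ/R = 6.720/0.293 = 22.94 N.

F ≈ 22.9 N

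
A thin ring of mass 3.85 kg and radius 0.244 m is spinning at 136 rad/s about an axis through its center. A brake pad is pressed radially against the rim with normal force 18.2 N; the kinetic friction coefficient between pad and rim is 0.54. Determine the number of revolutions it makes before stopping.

≈ 141 revolutions

I = MR² = (3.85)(0.244)² = 0.2292 kg·m².
Friction force f = μN = (0.54)(18.2) = 9.828 N at the rim; torque magnitude τ = fR = 2.398 N·m, opposing ω.
|α| = τ/I = 2.398/0.2292 = 10.46 rad/s² (deceleration).
ω² = ω₀² − 2|α|θ with ω = 0 ⇒ θ = ω₀²/(2|α|) = 884.0 rad = 140.7 rev.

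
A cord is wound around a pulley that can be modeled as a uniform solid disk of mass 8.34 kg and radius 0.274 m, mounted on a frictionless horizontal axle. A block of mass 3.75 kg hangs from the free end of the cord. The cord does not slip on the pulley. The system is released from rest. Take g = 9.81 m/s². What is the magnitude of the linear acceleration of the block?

a ≈ 4.64 m/s²

I = ½MR² = (1/2)(8.34)(0.274)² = 0.3131 kg·m².
Block: mg − T = ma. Pulley: TR = Iα. No-slip: a = αR, so T = (I/R²)a = 4.170·a.
Then mg = (m + 4.170)a, so a = (3.75)(9.81)/(3.75 + 4.170) = 4.645 m/s².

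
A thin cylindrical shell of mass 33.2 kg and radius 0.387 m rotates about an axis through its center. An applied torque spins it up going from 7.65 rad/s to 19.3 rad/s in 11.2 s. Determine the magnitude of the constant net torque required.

I = MR² = (33.2)(0.387)² = 4.972 kg·m².
α = Δω/Δt = (19.3 − 7.65)/11.2 = 1.040 rad/s².
τ = Iα = (4.972)(1.040) = 5.172 N·m.

τ ≈ 5.17 N·m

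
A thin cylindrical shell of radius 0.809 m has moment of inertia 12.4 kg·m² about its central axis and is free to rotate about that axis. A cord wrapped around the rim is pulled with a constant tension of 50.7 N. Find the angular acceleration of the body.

τ = F R = (50.7)(0.809) = 41.02 N·m.
From τ = Iα: α = 41.02/12.40 = 3.308 rad/s².

α ≈ 3.31 rad/s²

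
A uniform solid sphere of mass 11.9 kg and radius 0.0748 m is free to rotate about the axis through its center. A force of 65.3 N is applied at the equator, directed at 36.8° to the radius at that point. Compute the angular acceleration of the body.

α ≈ 110 rad/s²

I = (2/5)MR² = (2/5)(11.9)(0.0748)² = 0.02663 kg·m².
Only the tangential component produces torque: τ = F R sinθ = (65.3)(0.0748) sin 36.8° = 2.926 N·m.
Newton's second law for rotation, τ = Iα, gives α = τ/I = 2.926/0.02663 = 109.9 rad/s².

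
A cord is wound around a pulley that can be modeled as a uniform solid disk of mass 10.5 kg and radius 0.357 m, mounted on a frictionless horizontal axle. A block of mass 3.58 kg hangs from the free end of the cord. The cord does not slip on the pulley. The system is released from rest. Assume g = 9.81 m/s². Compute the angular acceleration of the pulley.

α ≈ 11.1 rad/s²

I = ½MR² = (1/2)(10.5)(0.357)² = 0.6691 kg·m².
Block: mg − T = ma. Pulley: TR = Iα. No-slip: a = αR, so T = (I/R²)a = 5.250·a.
Then mg = (m + 5.250)a, so a = (3.58)(9.81)/(3.58 + 5.250) = 3.977 m/s².
α = a/R = 3.977/0.357 = 11.14 rad/s².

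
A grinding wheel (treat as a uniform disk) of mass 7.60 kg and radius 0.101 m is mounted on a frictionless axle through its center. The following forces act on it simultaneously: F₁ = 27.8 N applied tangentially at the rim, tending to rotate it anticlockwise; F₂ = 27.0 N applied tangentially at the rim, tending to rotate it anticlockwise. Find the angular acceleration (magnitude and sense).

I = ½MR² = (1/2)(7.60)(0.101)² = 0.03876 kg·m².
Taking anticlockwise as positive: τ₁ = +(27.8)(0.101) = +2.808 N·m; τ₂ = +(27.0)(0.101) = +2.727 N·m.
Net torque τ = 5.535 N·m.
α = τ/I = 5.535/0.03876 = 142.8 rad/s².

α ≈ 143 rad/s², anticlockwise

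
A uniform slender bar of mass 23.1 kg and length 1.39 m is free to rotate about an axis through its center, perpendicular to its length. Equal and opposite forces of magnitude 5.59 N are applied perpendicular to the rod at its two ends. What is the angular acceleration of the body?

I = (1/12)ML² = (1/12)(23.1)(1.39)² = 3.719 kg·m².
The couple gives τ = F·(L/2) + F·(L/2) = F L = (5.59)(1.39) = 7.770 N·m.
From τ = Iα: α = 7.770/3.719 = 2.089 rad/s².

α ≈ 2.09 rad/s²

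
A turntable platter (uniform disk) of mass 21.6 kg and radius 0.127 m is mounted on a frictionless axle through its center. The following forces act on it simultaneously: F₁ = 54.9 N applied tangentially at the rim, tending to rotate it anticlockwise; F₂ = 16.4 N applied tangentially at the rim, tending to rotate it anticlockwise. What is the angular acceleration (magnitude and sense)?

α ≈ 52.0 rad/s², anticlockwise

I = ½MR² = (1/2)(21.6)(0.127)² = 0.1742 kg·m².
Taking anticlockwise as positive: τ₁ = +(54.9)(0.127) = +6.972 N·m; τ₂ = +(16.4)(0.127) = +2.083 N·m.
Net torque τ = 9.055 N·m.
α = τ/I = 9.055/0.1742 = 51.98 rad/s².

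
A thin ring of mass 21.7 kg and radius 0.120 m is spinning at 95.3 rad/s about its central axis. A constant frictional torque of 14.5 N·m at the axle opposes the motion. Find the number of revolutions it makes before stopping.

I = MR² = (21.7)(0.120)² = 0.3125 kg·m².
The net torque has magnitude 14.5 N·m, opposing ω.
|α| = τ/I = 14.50/0.3125 = 46.40 rad/s² (deceleration).
ω² = ω₀² − 2|α|θ with ω = 0 ⇒ θ = ω₀²/(2|α|) = 97.86 rad = 15.58 rev.

≈ 15.6 revolutions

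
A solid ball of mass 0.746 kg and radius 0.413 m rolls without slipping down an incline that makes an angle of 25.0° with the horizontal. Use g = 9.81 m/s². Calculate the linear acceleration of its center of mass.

a ≈ 2.96 m/s²

Translation along the incline: Mg sinθ − f = Ma.
Rotation about the center: fR = Iα with I = (2/5)MR². No-slip gives a = αR, so f = (I/R²)a = (2/5)M a.
Substituting: Mg sinθ = (1 + 0.4000)Ma, so a = g sinθ/(1 + 0.4000) = (9.81) sin 25.0° / 1.400 = 2.961 m/s².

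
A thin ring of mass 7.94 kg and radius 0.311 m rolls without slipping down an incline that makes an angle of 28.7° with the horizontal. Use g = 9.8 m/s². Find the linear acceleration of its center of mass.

Translation along the incline: Mg sinθ − f = Ma.
Rotation about the center: fR = Iα with I = MR². No-slip gives a = αR, so f = (I/R²)a = M a.
Substituting: Mg sinθ = (1 + 1.000)Ma, so a = g sinθ/(1 + 1.000) = (9.8) sin 28.7° / 2.000 = 2.353 m/s².

a ≈ 2.35 m/s²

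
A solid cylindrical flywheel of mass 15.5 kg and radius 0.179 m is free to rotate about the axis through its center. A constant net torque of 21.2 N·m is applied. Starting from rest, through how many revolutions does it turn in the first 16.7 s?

≈ 1890 revolutions

I = ½MR² = (1/2)(15.5)(0.179)² = 0.2483 kg·m².
α = τ/I = 21.2/0.2483 = 85.37 rad/s².
θ = ½αt² = ½(85.37)(16.7)² = 11910 rad.
Revolutions = θ/(2π) = 1895.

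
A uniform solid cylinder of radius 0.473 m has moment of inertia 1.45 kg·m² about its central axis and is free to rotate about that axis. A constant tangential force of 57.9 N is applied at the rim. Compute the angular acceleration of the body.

α ≈ 18.9 rad/s²

τ = F R = (57.9)(0.473) = 27.39 N·m.
From τ = Iα: α = 27.39/1.450 = 18.89 rad/s².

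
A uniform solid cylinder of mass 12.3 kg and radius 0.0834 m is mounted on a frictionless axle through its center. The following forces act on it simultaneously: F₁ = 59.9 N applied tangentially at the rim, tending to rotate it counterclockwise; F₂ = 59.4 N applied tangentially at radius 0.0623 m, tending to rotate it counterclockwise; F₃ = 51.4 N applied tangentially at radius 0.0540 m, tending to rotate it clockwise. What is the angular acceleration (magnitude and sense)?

α ≈ 138 rad/s², counterclockwise

I = ½MR² = (1/2)(12.3)(0.0834)² = 0.04278 kg·m².
Taking counterclockwise as positive: τ₁ = +(59.9)(0.0834) = +4.996 N·m; τ₂ = +(59.4)(0.0623) = +3.701 N·m; τ₃ = −(51.4)(0.0540) = −2.776 N·m.
Net torque τ = 5.921 N·m.
α = τ/I = 5.921/0.04278 = 138.4 rad/s².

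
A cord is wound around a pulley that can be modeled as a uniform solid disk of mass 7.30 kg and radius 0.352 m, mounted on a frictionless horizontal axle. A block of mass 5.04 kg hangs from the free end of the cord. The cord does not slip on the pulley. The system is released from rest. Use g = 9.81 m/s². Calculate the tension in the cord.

T ≈ 20.8 N

I = ½MR² = (1/2)(7.30)(0.352)² = 0.4522 kg·m².
Block: mg − T = ma. Pulley: TR = Iα. No-slip: a = αR, so T = (I/R²)a = 3.650·a.
Then mg = (m + 3.650)a, so a = (5.04)(9.81)/(5.04 + 3.650) = 5.690 m/s².
T = 3.650·a = 20.77 N.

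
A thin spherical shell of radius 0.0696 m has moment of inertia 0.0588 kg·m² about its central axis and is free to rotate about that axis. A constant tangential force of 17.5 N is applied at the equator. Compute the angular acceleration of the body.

τ = F R = (17.5)(0.0696) = 1.218 N·m.
From τ = Iα: α = 1.218/0.05880 = 20.71 rad/s².

α ≈ 20.7 rad/s²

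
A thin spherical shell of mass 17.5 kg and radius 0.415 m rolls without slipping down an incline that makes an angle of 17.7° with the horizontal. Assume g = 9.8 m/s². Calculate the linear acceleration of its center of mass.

Translation along the incline: Mg sinθ − f = Ma.
Rotation about the center: fR = Iα with I = (2/3)MR². No-slip gives a = αR, so f = (I/R²)a = (2/3)M a.
Substituting: Mg sinθ = (1 + 0.6667)Ma, so a = g sinθ/(1 + 0.6667) = (9.8) sin 17.7° / 1.667 = 1.788 m/s².

a ≈ 1.79 m/s²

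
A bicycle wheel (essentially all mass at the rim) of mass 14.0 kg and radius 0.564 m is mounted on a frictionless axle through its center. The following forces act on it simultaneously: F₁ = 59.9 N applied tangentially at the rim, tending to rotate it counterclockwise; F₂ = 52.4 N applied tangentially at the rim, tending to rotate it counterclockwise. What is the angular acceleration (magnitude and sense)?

α ≈ 14.2 rad/s², counterclockwise

I = MR² = (14.0)(0.564)² = 4.453 kg·m².
Taking counterclockwise as positive: τ₁ = +(59.9)(0.564) = +33.78 N·m; τ₂ = +(52.4)(0.564) = +29.55 N·m.
Net torque τ = 63.34 N·m.
α = τ/I = 63.34/4.453 = 14.22 rad/s².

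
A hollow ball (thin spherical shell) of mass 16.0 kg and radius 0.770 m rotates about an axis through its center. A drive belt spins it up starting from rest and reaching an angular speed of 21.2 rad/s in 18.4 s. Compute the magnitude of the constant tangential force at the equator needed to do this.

I = (2/3)MR² = (2/3)(16.0)(0.770)² = 6.324 kg·m².
α = Δω/Δt = (21.2 − 0)/18.4 = 1.152 rad/s².
The required torque is τ = Iα = (6.324)(1.152) = 7.287 N·m.
A tangential force at the equator gives τ = FR, so F = τ/R = 7.287/0.770 = 9.463 N.

F ≈ 9.46 N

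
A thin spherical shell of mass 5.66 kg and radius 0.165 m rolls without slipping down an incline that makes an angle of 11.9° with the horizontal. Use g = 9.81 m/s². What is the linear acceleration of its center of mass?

Translation along the incline: Mg sinθ − f = Ma.
Rotation about the center: fR = Iα with I = (2/3)MR². No-slip gives a = αR, so f = (I/R²)a = (2/3)M a.
Substituting: Mg sinθ = (1 + 0.6667)Ma, so a = g sinθ/(1 + 0.6667) = (9.81) sin 11.9° / 1.667 = 1.214 m/s².

a ≈ 1.21 m/s²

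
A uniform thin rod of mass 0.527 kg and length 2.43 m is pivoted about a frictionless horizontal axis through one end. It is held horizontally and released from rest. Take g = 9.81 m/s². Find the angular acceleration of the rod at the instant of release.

About the pivot, I = (1/3)ML² = (1/3)(0.527)(2.43)² = 1.037 kg·m².
The weight acts at the center, a distance L/2 = 1.215 m from the pivot; τ = Mg(L/2) = 6.281 N·m.
α = τ/I = 6.281/1.037 = 6.056 rad/s².
(Equivalently α = (3g/(2L)) = 6.056 rad/s².)

α ≈ 6.06 rad/s²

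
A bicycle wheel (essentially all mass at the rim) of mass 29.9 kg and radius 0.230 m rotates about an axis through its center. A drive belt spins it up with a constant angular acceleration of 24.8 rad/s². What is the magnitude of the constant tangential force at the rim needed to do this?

I = MR² = (29.9)(0.230)² = 1.582 kg·m².
The required torque is τ = Iα = (1.582)(24.80) = 39.23 N·m.
A tangential force at the rim gives τ = FR, so F = τ/R = 39.23/0.230 = 170.5 N.

F ≈ 171 N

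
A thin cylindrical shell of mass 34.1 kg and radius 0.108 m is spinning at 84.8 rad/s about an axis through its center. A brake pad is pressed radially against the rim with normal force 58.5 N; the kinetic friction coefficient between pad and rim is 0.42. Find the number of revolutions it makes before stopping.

I = MR² = (34.1)(0.108)² = 0.3977 kg·m².
Friction force f = μN = (0.42)(58.5) = 24.57 N at the rim; torque magnitude τ = fR = 2.654 N·m, opposing ω.
|α| = τ/I = 2.654/0.3977 = 6.672 rad/s² (deceleration).
ω² = ω₀² − 2|α|θ with ω = 0 ⇒ θ = ω₀²/(2|α|) = 538.9 rad = 85.77 rev.

≈ 85.8 revolutions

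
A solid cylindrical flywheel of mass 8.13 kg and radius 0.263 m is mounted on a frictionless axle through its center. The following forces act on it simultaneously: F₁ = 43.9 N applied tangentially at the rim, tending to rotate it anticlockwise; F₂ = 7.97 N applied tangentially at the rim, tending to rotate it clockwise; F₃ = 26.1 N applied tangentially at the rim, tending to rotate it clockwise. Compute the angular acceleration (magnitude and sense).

α ≈ 9.19 rad/s², anticlockwise

I = ½MR² = (1/2)(8.13)(0.263)² = 0.2812 kg·m².
Taking anticlockwise as positive: τ₁ = +(43.9)(0.263) = +11.55 N·m; τ₂ = −(7.97)(0.263) = −2.096 N·m; τ₃ = −(26.1)(0.263) = −6.864 N·m.
Net torque τ = 2.585 N·m.
α = τ/I = 2.585/0.2812 = 9.195 rad/s².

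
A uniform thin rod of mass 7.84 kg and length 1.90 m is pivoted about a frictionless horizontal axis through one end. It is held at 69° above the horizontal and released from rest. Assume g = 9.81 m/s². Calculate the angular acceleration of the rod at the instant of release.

About the pivot, I = (1/3)ML² = (1/3)(7.84)(1.90)² = 9.434 kg·m².
The weight acts at the center, a distance L/2 = 0.9500 m from the pivot; τ = Mg(L/2) cos 69° = 26.18 N·m.
α = τ/I = 26.18/9.434 = 2.775 rad/s².

α ≈ 2.78 rad/s²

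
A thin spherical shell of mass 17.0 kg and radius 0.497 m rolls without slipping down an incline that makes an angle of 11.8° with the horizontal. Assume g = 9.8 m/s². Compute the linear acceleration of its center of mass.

a ≈ 1.20 m/s²

Translation along the incline: Mg sinθ − f = Ma.
Rotation about the center: fR = Iα with I = (2/3)MR². No-slip gives a = αR, so f = (I/R²)a = (2/3)M a.
Substituting: Mg sinθ = (1 + 0.6667)Ma, so a = g sinθ/(1 + 0.6667) = (9.8) sin 11.8° / 1.667 = 1.202 m/s².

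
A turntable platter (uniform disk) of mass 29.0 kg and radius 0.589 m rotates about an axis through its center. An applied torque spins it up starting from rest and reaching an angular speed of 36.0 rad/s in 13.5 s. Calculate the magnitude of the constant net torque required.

I = ½MR² = (1/2)(29.0)(0.589)² = 5.030 kg·m².
α = Δω/Δt = (36.0 − 0)/13.5 = 2.667 rad/s².
τ = Iα = (5.030)(2.667) = 13.41 N·m.

τ ≈ 13.4 N·m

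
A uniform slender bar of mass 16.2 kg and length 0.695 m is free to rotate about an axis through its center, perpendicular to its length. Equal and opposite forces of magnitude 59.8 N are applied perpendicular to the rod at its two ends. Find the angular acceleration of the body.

I = (1/12)ML² = (1/12)(16.2)(0.695)² = 0.6521 kg·m².
The couple gives τ = F·(L/2) + F·(L/2) = F L = (59.8)(0.695) = 41.56 N·m.
From τ = Iα: α = 41.56/0.6521 = 63.74 rad/s².

α ≈ 63.7 rad/s²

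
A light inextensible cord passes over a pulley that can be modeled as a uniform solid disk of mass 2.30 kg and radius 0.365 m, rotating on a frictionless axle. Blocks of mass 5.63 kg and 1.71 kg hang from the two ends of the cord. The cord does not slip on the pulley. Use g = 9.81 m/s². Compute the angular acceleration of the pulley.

I = ½MR² = (1/2)(2.30)(0.365)² = 0.1532 kg·m².
Heavier block: m₁g − T₁ = m₁a. Lighter block: T₂ − m₂g = m₂a.
Pulley: (T₁ − T₂)R = Iα = I(a/R), so T₁ − T₂ = (I/R²)a = (1/2)M_p a = 1.150·a.
Adding the three: (m₁ − m₂)g = (m₁ + m₂ + 1.150)a, so a = (5.63 − 1.71)(9.81)/(5.63 + 1.71 + 1.150) = 4.529 m/s².
α = a/R = 4.529/0.365 = 12.41 rad/s².

α ≈ 12.4 rad/s²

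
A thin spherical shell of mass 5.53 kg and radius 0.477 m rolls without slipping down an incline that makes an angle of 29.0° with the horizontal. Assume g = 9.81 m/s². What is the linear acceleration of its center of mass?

a ≈ 2.85 m/s²

Translation along the incline: Mg sinθ − f = Ma.
Rotation about the center: fR = Iα with I = (2/3)MR². No-slip gives a = αR, so f = (I/R²)a = (2/3)M a.
Substituting: Mg sinθ = (1 + 0.6667)Ma, so a = g sinθ/(1 + 0.6667) = (9.81) sin 29.0° / 1.667 = 2.854 m/s².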